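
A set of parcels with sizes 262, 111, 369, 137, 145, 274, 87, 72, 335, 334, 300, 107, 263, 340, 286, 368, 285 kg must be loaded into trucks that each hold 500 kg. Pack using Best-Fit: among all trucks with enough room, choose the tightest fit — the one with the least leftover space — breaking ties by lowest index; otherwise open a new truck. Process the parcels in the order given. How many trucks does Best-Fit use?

262 kg → truck 1 (remaining 238 kg)
111 kg → truck 1 (remaining 127 kg)
369 kg → truck 2 (remaining 131 kg)
137 kg → truck 3 (remaining 363 kg)
145 kg → truck 3 (remaining 218 kg)
274 kg → truck 4 (remaining 226 kg)
87 kg → truck 1 (remaining 40 kg)
72 kg → truck 2 (remaining 59 kg)
335 kg → truck 5 (remaining 165 kg)
334 kg → truck 6 (remaining 166 kg)
300 kg → truck 7 (remaining 200 kg)
107 kg → truck 5 (remaining 58 kg)
263 kg → truck 8 (remaining 237 kg)
340 kg → truck 9 (remaining 160 kg)
286 kg → truck 10 (remaining 214 kg)
368 kg → truck 11 (remaining 132 kg)
285 kg → truck 12 (remaining 215 kg)

12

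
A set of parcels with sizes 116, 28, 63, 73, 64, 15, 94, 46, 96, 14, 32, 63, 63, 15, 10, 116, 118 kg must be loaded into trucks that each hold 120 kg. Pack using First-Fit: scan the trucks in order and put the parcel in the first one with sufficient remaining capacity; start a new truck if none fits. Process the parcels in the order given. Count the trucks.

116 kg → truck 1 (remaining 4 kg)
28 kg → truck 2 (remaining 92 kg)
63 kg → truck 2 (remaining 29 kg)
73 kg → truck 3 (remaining 47 kg)
64 kg → truck 4 (remaining 56 kg)
15 kg → truck 2 (remaining 14 kg)
94 kg → truck 5 (remaining 26 kg)
46 kg → truck 3 (remaining 1 kg)
96 kg → truck 6 (remaining 24 kg)
14 kg → truck 2 (remaining 0 kg)
32 kg → truck 4 (remaining 24 kg)
63 kg → truck 7 (remaining 57 kg)
63 kg → truck 8 (remaining 57 kg)
15 kg → truck 4 (remaining 9 kg)
10 kg → truck 5 (remaining 16 kg)
116 kg → truck 9 (remaining 4 kg)
118 kg → truck 10 (remaining 2 kg)
Final trucks: [116] [28,63,15,14] [73,46] [64,32,15] [94,10] [96] [63] [63] [116] [118].

10 trucks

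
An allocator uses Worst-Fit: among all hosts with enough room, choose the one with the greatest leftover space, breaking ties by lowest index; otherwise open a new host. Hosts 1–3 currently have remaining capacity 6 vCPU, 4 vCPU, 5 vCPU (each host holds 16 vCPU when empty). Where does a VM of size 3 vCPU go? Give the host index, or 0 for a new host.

1

Hosts with room: host 1 (6 vCPU), host 2 (4 vCPU), host 3 (5 vCPU).
Most room is host 1 with 6 vCPU free.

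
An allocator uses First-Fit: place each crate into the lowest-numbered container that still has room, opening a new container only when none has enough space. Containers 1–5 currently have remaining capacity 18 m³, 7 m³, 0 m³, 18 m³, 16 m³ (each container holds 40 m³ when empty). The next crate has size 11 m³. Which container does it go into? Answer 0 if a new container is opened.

1

Containers with room: container 1 (18 m³), container 4 (18 m³), container 5 (16 m³).
The first with room is container 1.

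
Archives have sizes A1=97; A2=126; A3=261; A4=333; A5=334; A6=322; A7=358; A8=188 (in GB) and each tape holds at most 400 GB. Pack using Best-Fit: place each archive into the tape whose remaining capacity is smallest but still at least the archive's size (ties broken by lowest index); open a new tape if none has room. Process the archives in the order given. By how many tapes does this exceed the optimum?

Best-Fit: [97,126] [261] [333] [334] [322] [358] [188] → 7 tapes.
Total size 2019 GB; any packing needs at least ⌈2019/400⌉ = 6 tapes.
An optimal packing achieves that bound: [358] [334] [333] [322] [261,126] [188,97] → 6 tapes.
Excess: 7 − 6 = 1.

1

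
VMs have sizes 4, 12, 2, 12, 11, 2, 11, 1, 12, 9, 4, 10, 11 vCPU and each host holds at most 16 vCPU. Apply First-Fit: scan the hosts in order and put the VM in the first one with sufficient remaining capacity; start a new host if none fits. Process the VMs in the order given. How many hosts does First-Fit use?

host 1: place 4 vCPU, 12 vCPU left
host 1: place 12 vCPU, 0 vCPU left
host 2: place 2 vCPU, 14 vCPU left
host 2: place 12 vCPU, 2 vCPU left
host 3: place 11 vCPU, 5 vCPU left
host 2: place 2 vCPU, 0 vCPU left
host 4: place 11 vCPU, 5 vCPU left
host 3: place 1 vCPU, 4 vCPU left
host 5: place 12 vCPU, 4 vCPU left
host 6: place 9 vCPU, 7 vCPU left
host 3: place 4 vCPU, 0 vCPU left
host 7: place 10 vCPU, 6 vCPU left
host 8: place 11 vCPU, 5 vCPU left
Final hosts: [4,12] [2,12,2] [11,1,4] [11] [12] [9] [10] [11].

8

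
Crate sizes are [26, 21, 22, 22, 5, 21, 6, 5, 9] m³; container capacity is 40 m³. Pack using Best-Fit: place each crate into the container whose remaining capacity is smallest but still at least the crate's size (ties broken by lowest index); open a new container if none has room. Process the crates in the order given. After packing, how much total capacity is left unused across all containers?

Put 26 m³ in container 1; 14 m³ remain.
Put 21 m³ in container 2; 19 m³ remain.
Put 22 m³ in container 3; 18 m³ remain.
Put 22 m³ in container 4; 18 m³ remain.
Put 5 m³ in container 1; 9 m³ remain.
Put 21 m³ in container 5; 19 m³ remain.
Put 6 m³ in container 1; 3 m³ remain.
Put 5 m³ in container 3; 13 m³ remain.
Put 9 m³ in container 3; 4 m³ remain.
5 containers × 40 m³ = 200 m³; used 137 m³; unused 63 m³.

63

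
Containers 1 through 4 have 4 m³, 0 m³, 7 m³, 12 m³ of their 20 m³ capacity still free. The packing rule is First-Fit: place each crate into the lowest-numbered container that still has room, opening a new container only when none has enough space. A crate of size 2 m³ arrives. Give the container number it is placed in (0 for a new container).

1

Containers with room: container 1 (4 m³), container 3 (7 m³), container 4 (12 m³).
The first with room is container 1.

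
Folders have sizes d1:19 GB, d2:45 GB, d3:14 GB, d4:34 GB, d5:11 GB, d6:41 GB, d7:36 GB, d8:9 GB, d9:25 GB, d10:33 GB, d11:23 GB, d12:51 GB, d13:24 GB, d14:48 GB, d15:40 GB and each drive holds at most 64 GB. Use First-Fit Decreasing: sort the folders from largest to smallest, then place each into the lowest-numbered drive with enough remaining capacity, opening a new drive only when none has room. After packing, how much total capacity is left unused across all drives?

Sorted descending: 51, 48, 45, 41, 40, 36, 34, 33, 25, 24, 23, 19, 14, 11, 9.
Put 51 GB in drive 1; 13 GB remain.
Put 48 GB in drive 2; 16 GB remain.
Put 45 GB in drive 3; 19 GB remain.
Put 41 GB in drive 4; 23 GB remain.
Put 40 GB in drive 5; 24 GB remain.
Put 36 GB in drive 6; 28 GB remain.
Put 34 GB in drive 7; 30 GB remain.
Put 33 GB in drive 8; 31 GB remain.
Put 25 GB in drive 6; 3 GB remain.
Put 24 GB in drive 5; 0 GB remain.
Put 23 GB in drive 4; 0 GB remain.
Put 19 GB in drive 3; 0 GB remain.
Put 14 GB in drive 2; 2 GB remain.
Put 11 GB in drive 1; 2 GB remain.
Put 9 GB in drive 7; 21 GB remain.
8 drives × 64 GB = 512 GB; used 453 GB; unused 59 GB.

59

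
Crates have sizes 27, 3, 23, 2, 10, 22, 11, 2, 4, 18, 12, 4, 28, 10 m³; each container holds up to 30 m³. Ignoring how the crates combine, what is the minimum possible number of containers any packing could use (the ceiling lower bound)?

Total size = 27 + 3 + 23 + 2 + 10 + 22 + 11 + 2 + 4 + 18 + 12 + 4 + 28 + 10 = 176 m³.
⌈176 / 30⌉ = 6.

6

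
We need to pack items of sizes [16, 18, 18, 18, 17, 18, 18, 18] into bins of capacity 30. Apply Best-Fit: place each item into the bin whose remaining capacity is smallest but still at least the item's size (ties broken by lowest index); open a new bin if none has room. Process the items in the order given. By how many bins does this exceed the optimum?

Best-Fit: [16] [18] [18] [18] [17] [18] [18] [18] → 8 bins.
8 items exceed 15 (half the capacity), and no two of those can share a bin, so at least 8 bins are needed.
So 8 is already optimal.

0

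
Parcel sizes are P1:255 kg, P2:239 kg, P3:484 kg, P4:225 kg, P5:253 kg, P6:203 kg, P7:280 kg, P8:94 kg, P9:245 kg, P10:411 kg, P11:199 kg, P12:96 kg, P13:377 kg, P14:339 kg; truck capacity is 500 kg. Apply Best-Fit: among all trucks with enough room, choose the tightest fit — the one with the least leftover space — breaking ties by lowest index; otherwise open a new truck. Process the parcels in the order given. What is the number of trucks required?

9

P1 (255 kg) → truck 1 (remaining 245 kg)
P2 (239 kg) → truck 1 (remaining 6 kg)
P3 (484 kg) → truck 2 (remaining 16 kg)
P4 (225 kg) → truck 3 (remaining 275 kg)
P5 (253 kg) → truck 3 (remaining 22 kg)
P6 (203 kg) → truck 4 (remaining 297 kg)
P7 (280 kg) → truck 4 (remaining 17 kg)
P8 (94 kg) → truck 5 (remaining 406 kg)
P9 (245 kg) → truck 5 (remaining 161 kg)
P10 (411 kg) → truck 6 (remaining 89 kg)
P11 (199 kg) → truck 7 (remaining 301 kg)
P12 (96 kg) → truck 5 (remaining 65 kg)
P13 (377 kg) → truck 8 (remaining 123 kg)
P14 (339 kg) → truck 9 (remaining 161 kg)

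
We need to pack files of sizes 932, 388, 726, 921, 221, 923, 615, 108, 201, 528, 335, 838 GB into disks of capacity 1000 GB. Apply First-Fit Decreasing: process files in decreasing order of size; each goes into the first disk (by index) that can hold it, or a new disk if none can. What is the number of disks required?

8 disks

Sorted descending: 932, 923, 921, 838, 726, 615, 528, 388, 335, 221, 201, 108.
932 GB → disk 1 (remaining 68 GB)
923 GB → disk 2 (remaining 77 GB)
921 GB → disk 3 (remaining 79 GB)
838 GB → disk 4 (remaining 162 GB)
726 GB → disk 5 (remaining 274 GB)
615 GB → disk 6 (remaining 385 GB)
528 GB → disk 7 (remaining 472 GB)
388 GB → disk 7 (remaining 84 GB)
335 GB → disk 6 (remaining 50 GB)
221 GB → disk 5 (remaining 53 GB)
201 GB → disk 8 (remaining 799 GB)
108 GB → disk 4 (remaining 54 GB)
Final disks: [932] [923] [921] [838,108] [726,221] [615,335] [528,388] [201].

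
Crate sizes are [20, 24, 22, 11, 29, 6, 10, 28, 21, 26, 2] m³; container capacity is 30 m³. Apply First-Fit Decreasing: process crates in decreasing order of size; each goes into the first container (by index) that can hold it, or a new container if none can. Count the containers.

8 containers

Sorted descending: 29, 28, 26, 24, 22, 21, 20, 11, 10, 6, 2.
29 m³ → container 1 (remaining 1 m³)
28 m³ → container 2 (remaining 2 m³)
26 m³ → container 3 (remaining 4 m³)
24 m³ → container 4 (remaining 6 m³)
22 m³ → container 5 (remaining 8 m³)
21 m³ → container 6 (remaining 9 m³)
20 m³ → container 7 (remaining 10 m³)
11 m³ → container 8 (remaining 19 m³)
10 m³ → container 7 (remaining 0 m³)
6 m³ → container 4 (remaining 0 m³)
2 m³ → container 2 (remaining 0 m³)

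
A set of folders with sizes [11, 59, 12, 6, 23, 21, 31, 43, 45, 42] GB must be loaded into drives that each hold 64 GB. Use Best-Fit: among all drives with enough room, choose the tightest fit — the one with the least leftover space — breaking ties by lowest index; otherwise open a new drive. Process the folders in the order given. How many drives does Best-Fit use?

11 GB → drive 1 (remaining 53 GB)
59 GB → drive 2 (remaining 5 GB)
12 GB → drive 1 (remaining 41 GB)
6 GB → drive 1 (remaining 35 GB)
23 GB → drive 1 (remaining 12 GB)
21 GB → drive 3 (remaining 43 GB)
31 GB → drive 3 (remaining 12 GB)
43 GB → drive 4 (remaining 21 GB)
45 GB → drive 5 (remaining 19 GB)
42 GB → drive 6 (remaining 22 GB)

6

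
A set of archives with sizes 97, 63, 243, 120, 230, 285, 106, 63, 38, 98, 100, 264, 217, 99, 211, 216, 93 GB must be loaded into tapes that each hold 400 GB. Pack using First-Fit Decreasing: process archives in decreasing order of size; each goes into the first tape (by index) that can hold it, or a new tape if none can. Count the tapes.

Sorted descending: 285, 264, 243, 230, 217, 216, 211, 120, 106, 100, 99, 98, 97, 93, 63, 63, 38.
Put 285 GB in tape 1; 115 GB remain.
Put 264 GB in tape 2; 136 GB remain.
Put 243 GB in tape 3; 157 GB remain.
Put 230 GB in tape 4; 170 GB remain.
Put 217 GB in tape 5; 183 GB remain.
Put 216 GB in tape 6; 184 GB remain.
Put 211 GB in tape 7; 189 GB remain.
Put 120 GB in tape 2; 16 GB remain.
Put 106 GB in tape 1; 9 GB remain.
Put 100 GB in tape 3; 57 GB remain.
Put 99 GB in tape 4; 71 GB remain.
Put 98 GB in tape 5; 85 GB remain.
Put 97 GB in tape 6; 87 GB remain.
Put 93 GB in tape 7; 96 GB remain.
Put 63 GB in tape 4; 8 GB remain.
Put 63 GB in tape 5; 22 GB remain.
Put 38 GB in tape 3; 19 GB remain.

7 tapes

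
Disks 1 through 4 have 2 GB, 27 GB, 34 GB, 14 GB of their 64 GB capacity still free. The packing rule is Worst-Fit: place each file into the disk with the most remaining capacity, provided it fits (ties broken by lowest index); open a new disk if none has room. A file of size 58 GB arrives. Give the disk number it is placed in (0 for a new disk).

0

No disk has ≥ 58 GB free, so a new disk is opened.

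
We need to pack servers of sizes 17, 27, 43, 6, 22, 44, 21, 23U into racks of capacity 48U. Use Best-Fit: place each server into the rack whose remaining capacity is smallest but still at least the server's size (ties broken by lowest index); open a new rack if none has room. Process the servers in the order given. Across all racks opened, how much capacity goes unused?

37

rack 1: place 17U, 31U left
rack 1: place 27U, 4U left
rack 2: place 43U, 5U left
rack 3: place 6U, 42U left
rack 3: place 22U, 20U left
rack 4: place 44U, 4U left
rack 5: place 21U, 27U left
rack 5: place 23U, 4U left
5 racks × 48U = 240U; used 203U; unused 37U.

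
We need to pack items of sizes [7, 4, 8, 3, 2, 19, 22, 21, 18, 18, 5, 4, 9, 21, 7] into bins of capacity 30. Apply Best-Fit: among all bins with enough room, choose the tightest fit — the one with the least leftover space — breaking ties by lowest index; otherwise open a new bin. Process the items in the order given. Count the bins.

Put 7 in bin 1; 23 remain.
Put 4 in bin 1; 19 remain.
Put 8 in bin 1; 11 remain.
Put 3 in bin 1; 8 remain.
Put 2 in bin 1; 6 remain.
Put 19 in bin 2; 11 remain.
Put 22 in bin 3; 8 remain.
Put 21 in bin 4; 9 remain.
Put 18 in bin 5; 12 remain.
Put 18 in bin 6; 12 remain.
Put 5 in bin 1; 1 remain.
Put 4 in bin 3; 4 remain.
Put 9 in bin 4; 0 remain.
Put 21 in bin 7; 9 remain.
Put 7 in bin 7; 2 remain.
Final bins: [7,4,8,3,2,5] [19] [22,4] [21,9] [18] [18] [21,7].

7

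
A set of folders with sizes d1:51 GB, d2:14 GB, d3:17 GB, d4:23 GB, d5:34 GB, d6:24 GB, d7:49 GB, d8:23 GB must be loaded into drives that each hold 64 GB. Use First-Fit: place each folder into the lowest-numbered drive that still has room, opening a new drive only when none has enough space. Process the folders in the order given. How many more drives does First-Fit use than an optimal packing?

1

First-Fit: [51] [14,17,23] [34,24] [49] [23] → 5 drives.
Total size 235 GB; any packing needs at least ⌈235/64⌉ = 4 drives.
An optimal packing achieves that bound: [51] [49,14] [34,24] [23,23,17] → 4 drives.
Excess: 5 − 4 = 1.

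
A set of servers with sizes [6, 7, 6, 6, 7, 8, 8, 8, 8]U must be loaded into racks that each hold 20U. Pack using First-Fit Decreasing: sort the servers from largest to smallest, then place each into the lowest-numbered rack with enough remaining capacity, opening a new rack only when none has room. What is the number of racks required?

4

Sorted descending: 8, 8, 8, 8, 7, 7, 6, 6, 6.
8U → rack 1 (remaining 12U)
8U → rack 1 (remaining 4U)
8U → rack 2 (remaining 12U)
8U → rack 2 (remaining 4U)
7U → rack 3 (remaining 13U)
7U → rack 3 (remaining 6U)
6U → rack 3 (remaining 0U)
6U → rack 4 (remaining 14U)
6U → rack 4 (remaining 8U)
Final racks: [8,8] [8,8] [7,7,6] [6,6].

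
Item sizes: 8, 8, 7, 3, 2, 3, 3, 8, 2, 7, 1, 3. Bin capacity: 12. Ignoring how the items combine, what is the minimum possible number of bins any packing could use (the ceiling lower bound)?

5

Total size = 8 + 8 + 7 + 3 + 2 + 3 + 3 + 8 + 2 + 7 + 1 + 3 = 55.
⌈55 / 12⌉ = 5.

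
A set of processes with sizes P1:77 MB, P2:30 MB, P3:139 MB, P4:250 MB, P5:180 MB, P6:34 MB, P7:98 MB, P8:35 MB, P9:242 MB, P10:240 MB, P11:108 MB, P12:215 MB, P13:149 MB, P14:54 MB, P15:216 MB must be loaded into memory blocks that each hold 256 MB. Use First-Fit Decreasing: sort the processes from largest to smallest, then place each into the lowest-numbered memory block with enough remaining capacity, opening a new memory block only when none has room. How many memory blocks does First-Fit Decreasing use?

9 memory blocks

Sorted descending: 250, 242, 240, 216, 215, 180, 149, 139, 108, 98, 77, 54, 35, 34, 30.
memory block 1: place 250 MB, 6 MB left
memory block 2: place 242 MB, 14 MB left
memory block 3: place 240 MB, 16 MB left
memory block 4: place 216 MB, 40 MB left
memory block 5: place 215 MB, 41 MB left
memory block 6: place 180 MB, 76 MB left
memory block 7: place 149 MB, 107 MB left
memory block 8: place 139 MB, 117 MB left
memory block 8: place 108 MB, 9 MB left
memory block 7: place 98 MB, 9 MB left
memory block 9: place 77 MB, 179 MB left
memory block 6: place 54 MB, 22 MB left
memory block 4: place 35 MB, 5 MB left
memory block 5: place 34 MB, 7 MB left
memory block 9: place 30 MB, 149 MB left
Final memory blocks: [250] [242] [240] [216,35] [215,34] [180,54] [149,98] [139,108] [77,30].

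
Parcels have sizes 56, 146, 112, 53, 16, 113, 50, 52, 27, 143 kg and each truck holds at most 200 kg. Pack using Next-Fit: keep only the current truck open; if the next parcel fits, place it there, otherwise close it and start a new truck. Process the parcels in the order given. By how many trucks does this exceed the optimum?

2

Next-Fit: [56] [146] [112,53,16] [113,50] [52,27] [143] → 6 trucks.
Total size 768 kg; any packing needs at least ⌈768/200⌉ = 4 trucks.
An optimal packing achieves that bound: [146,53] [143,56] [113,52,27] [112,50,16] → 4 trucks.
Excess: 6 − 4 = 2.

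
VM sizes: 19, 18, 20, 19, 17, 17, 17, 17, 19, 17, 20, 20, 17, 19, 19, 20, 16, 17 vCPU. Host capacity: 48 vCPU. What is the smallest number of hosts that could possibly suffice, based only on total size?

Total size = 19 + 18 + 20 + 19 + 17 + 17 + 17 + 17 + 19 + 17 + 20 + 20 + 17 + 19 + 19 + 20 + 16 + 17 = 328 vCPU.
⌈328 / 48⌉ = 7.

7 hosts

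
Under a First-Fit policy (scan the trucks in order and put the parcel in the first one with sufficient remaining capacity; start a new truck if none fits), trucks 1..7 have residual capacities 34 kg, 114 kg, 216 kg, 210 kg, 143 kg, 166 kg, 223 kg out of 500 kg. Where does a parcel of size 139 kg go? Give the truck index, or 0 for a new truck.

Trucks with room: truck 3 (216 kg), truck 4 (210 kg), truck 5 (143 kg), truck 6 (166 kg), truck 7 (223 kg).
The first with room is truck 3.

3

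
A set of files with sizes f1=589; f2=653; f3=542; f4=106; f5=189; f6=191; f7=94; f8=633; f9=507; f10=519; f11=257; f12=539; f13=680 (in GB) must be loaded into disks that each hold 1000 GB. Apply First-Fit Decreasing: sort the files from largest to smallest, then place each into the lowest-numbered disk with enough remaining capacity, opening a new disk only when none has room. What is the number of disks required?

8

Sorted descending: 680, 653, 633, 589, 542, 539, 519, 507, 257, 191, 189, 106, 94.
disk 1: place 680 GB, 320 GB left
disk 2: place 653 GB, 347 GB left
disk 3: place 633 GB, 367 GB left
disk 4: place 589 GB, 411 GB left
disk 5: place 542 GB, 458 GB left
disk 6: place 539 GB, 461 GB left
disk 7: place 519 GB, 481 GB left
disk 8: place 507 GB, 493 GB left
disk 1: place 257 GB, 63 GB left
disk 2: place 191 GB, 156 GB left
disk 3: place 189 GB, 178 GB left
disk 2: place 106 GB, 50 GB left
disk 3: place 94 GB, 84 GB left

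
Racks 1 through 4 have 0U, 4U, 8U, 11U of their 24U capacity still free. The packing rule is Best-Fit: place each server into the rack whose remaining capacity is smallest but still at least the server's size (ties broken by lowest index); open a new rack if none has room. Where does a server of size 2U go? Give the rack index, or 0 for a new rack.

Racks with room: rack 2 (4U), rack 3 (8U), rack 4 (11U).
Tightest fit is rack 2 with 4U free.

2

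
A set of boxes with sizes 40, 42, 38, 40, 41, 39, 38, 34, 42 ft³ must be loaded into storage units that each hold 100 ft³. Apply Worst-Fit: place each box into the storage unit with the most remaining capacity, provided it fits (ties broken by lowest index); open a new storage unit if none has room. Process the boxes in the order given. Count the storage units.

40 ft³ → storage unit 1 (remaining 60 ft³)
42 ft³ → storage unit 1 (remaining 18 ft³)
38 ft³ → storage unit 2 (remaining 62 ft³)
40 ft³ → storage unit 2 (remaining 22 ft³)
41 ft³ → storage unit 3 (remaining 59 ft³)
39 ft³ → storage unit 3 (remaining 20 ft³)
38 ft³ → storage unit 4 (remaining 62 ft³)
34 ft³ → storage unit 4 (remaining 28 ft³)
42 ft³ → storage unit 5 (remaining 58 ft³)
Final storage units: [40,42] [38,40] [41,39] [38,34] [42].

5 storage units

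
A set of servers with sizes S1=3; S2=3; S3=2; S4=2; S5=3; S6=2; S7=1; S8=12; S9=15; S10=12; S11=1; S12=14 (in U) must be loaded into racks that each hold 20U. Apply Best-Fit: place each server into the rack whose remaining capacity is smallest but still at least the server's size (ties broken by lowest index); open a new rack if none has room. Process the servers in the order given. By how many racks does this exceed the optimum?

Best-Fit: [3,3,2,2,3,2,1,1] [12] [15] [12] [14] → 5 racks.
Total size 70U; any packing needs at least ⌈70/20⌉ = 4 racks.
An optimal packing achieves that bound: [15,3,2] [14,3,3] [12,2,2,1,1] [12] → 4 racks.
Excess: 5 − 4 = 1.

1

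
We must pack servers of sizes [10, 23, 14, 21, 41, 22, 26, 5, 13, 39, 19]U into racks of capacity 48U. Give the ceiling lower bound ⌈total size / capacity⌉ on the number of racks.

Total size = 10 + 23 + 14 + 21 + 41 + 22 + 26 + 5 + 13 + 39 + 19 = 233U.
⌈233 / 48⌉ = 5.

5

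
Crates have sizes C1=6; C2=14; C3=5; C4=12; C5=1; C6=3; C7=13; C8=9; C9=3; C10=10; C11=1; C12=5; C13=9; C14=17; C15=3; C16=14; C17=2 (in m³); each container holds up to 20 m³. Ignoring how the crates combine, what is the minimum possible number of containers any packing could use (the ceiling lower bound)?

7 containers

Total size = 6 + 14 + 5 + 12 + 1 + 3 + 13 + 9 + 3 + 10 + 1 + 5 + 9 + 17 + 3 + 14 + 2 = 127 m³.
⌈127 / 20⌉ = 7.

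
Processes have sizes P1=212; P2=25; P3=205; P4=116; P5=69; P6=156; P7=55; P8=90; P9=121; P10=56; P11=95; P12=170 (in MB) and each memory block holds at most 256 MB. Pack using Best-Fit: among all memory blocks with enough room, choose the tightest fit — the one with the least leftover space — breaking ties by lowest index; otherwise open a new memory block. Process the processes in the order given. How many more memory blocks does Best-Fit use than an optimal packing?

Best-Fit: [212,25] [205] [116,69,55] [156,90] [121,56] [95] [170] → 7 memory blocks.
Total size 1370 MB; any packing needs at least ⌈1370/256⌉ = 6 memory blocks.
An optimal packing achieves that bound: [212,25] [205] [170,69] [156,95] [121,116] [90,56,55] → 6 memory blocks.
Excess: 7 − 6 = 1.

1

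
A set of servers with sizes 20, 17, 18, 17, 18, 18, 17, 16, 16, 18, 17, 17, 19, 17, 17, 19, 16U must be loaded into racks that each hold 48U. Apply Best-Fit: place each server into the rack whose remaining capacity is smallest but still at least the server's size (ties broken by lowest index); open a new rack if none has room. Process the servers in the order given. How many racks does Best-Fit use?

9

Put 20U in rack 1; 28U remain.
Put 17U in rack 1; 11U remain.
Put 18U in rack 2; 30U remain.
Put 17U in rack 2; 13U remain.
Put 18U in rack 3; 30U remain.
Put 18U in rack 3; 12U remain.
Put 17U in rack 4; 31U remain.
Put 16U in rack 4; 15U remain.
Put 16U in rack 5; 32U remain.
Put 18U in rack 5; 14U remain.
Put 17U in rack 6; 31U remain.
Put 17U in rack 6; 14U remain.
Put 19U in rack 7; 29U remain.
Put 17U in rack 7; 12U remain.
Put 17U in rack 8; 31U remain.
Put 19U in rack 8; 12U remain.
Put 16U in rack 9; 32U remain.
Final racks: [20,17] [18,17] [18,18] [17,16] [16,18] [17,17] [19,17] [17,19] [16].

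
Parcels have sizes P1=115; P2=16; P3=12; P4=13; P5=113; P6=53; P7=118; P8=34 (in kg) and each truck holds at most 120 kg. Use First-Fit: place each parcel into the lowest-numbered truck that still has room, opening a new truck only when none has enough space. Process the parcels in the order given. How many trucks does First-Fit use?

truck 1: place P1 (115 kg), 5 kg left
truck 2: place P2 (16 kg), 104 kg left
truck 2: place P3 (12 kg), 92 kg left
truck 2: place P4 (13 kg), 79 kg left
truck 3: place P5 (113 kg), 7 kg left
truck 2: place P6 (53 kg), 26 kg left
truck 4: place P7 (118 kg), 2 kg left
truck 5: place P8 (34 kg), 86 kg left

5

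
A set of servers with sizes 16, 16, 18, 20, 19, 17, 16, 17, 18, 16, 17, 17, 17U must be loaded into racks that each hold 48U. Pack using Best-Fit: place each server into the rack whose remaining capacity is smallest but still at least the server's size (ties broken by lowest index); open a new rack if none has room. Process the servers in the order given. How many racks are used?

6

Put 16U in rack 1; 32U remain.
Put 16U in rack 1; 16U remain.
Put 18U in rack 2; 30U remain.
Put 20U in rack 2; 10U remain.
Put 19U in rack 3; 29U remain.
Put 17U in rack 3; 12U remain.
Put 16U in rack 1; 0U remain.
Put 17U in rack 4; 31U remain.
Put 18U in rack 4; 13U remain.
Put 16U in rack 5; 32U remain.
Put 17U in rack 5; 15U remain.
Put 17U in rack 6; 31U remain.
Put 17U in rack 6; 14U remain.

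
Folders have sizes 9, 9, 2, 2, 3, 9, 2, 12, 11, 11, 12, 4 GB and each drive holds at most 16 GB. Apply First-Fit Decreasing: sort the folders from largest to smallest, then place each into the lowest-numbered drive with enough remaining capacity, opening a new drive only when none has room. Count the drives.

7 drives

Sorted descending: 12, 12, 11, 11, 9, 9, 9, 4, 3, 2, 2, 2.
drive 1: place 12 GB, 4 GB left
drive 2: place 12 GB, 4 GB left
drive 3: place 11 GB, 5 GB left
drive 4: place 11 GB, 5 GB left
drive 5: place 9 GB, 7 GB left
drive 6: place 9 GB, 7 GB left
drive 7: place 9 GB, 7 GB left
drive 1: place 4 GB, 0 GB left
drive 2: place 3 GB, 1 GB left
drive 3: place 2 GB, 3 GB left
drive 3: place 2 GB, 1 GB left
drive 4: place 2 GB, 3 GB left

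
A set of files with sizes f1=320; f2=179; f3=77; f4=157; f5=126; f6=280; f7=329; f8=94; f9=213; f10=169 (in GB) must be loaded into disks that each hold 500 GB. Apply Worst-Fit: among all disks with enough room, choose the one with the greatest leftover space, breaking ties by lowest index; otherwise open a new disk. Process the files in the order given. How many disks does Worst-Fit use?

f1 (320 GB) → disk 1 (remaining 180 GB)
f2 (179 GB) → disk 1 (remaining 1 GB)
f3 (77 GB) → disk 2 (remaining 423 GB)
f4 (157 GB) → disk 2 (remaining 266 GB)
f5 (126 GB) → disk 2 (remaining 140 GB)
f6 (280 GB) → disk 3 (remaining 220 GB)
f7 (329 GB) → disk 4 (remaining 171 GB)
f8 (94 GB) → disk 3 (remaining 126 GB)
f9 (213 GB) → disk 5 (remaining 287 GB)
f10 (169 GB) → disk 5 (remaining 118 GB)
Final disks: [320,179] [77,157,126] [280,94] [329] [213,169].

5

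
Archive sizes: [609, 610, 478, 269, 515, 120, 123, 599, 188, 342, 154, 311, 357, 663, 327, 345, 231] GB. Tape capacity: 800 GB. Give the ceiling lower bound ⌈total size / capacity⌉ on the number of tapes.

8

Total size = 609 + 610 + 478 + 269 + 515 + 120 + 123 + 599 + 188 + 342 + 154 + 311 + 357 + 663 + 327 + 345 + 231 = 6241 GB.
⌈6241 / 800⌉ = 8.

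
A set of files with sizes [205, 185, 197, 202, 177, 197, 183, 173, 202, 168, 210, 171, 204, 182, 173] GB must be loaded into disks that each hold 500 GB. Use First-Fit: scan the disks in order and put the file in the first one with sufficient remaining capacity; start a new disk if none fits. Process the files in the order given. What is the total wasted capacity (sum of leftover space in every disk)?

Put 205 GB in disk 1; 295 GB remain.
Put 185 GB in disk 1; 110 GB remain.
Put 197 GB in disk 2; 303 GB remain.
Put 202 GB in disk 2; 101 GB remain.
Put 177 GB in disk 3; 323 GB remain.
Put 197 GB in disk 3; 126 GB remain.
Put 183 GB in disk 4; 317 GB remain.
Put 173 GB in disk 4; 144 GB remain.
Put 202 GB in disk 5; 298 GB remain.
Put 168 GB in disk 5; 130 GB remain.
Put 210 GB in disk 6; 290 GB remain.
Put 171 GB in disk 6; 119 GB remain.
Put 204 GB in disk 7; 296 GB remain.
Put 182 GB in disk 7; 114 GB remain.
Put 173 GB in disk 8; 327 GB remain.
8 disks × 500 GB = 4000 GB; used 2829 GB; unused 1171 GB.

1171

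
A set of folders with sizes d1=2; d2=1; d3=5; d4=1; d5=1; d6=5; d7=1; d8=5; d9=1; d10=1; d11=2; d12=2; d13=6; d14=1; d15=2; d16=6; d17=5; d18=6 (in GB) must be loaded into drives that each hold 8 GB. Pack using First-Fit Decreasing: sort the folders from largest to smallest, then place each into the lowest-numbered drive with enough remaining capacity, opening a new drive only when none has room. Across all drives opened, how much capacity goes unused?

3

Sorted descending: 6, 6, 6, 5, 5, 5, 5, 2, 2, 2, 2, 1, 1, 1, 1, 1, 1, 1.
Put 6 GB in drive 1; 2 GB remain.
Put 6 GB in drive 2; 2 GB remain.
Put 6 GB in drive 3; 2 GB remain.
Put 5 GB in drive 4; 3 GB remain.
Put 5 GB in drive 5; 3 GB remain.
Put 5 GB in drive 6; 3 GB remain.
Put 5 GB in drive 7; 3 GB remain.
Put 2 GB in drive 1; 0 GB remain.
Put 2 GB in drive 2; 0 GB remain.
Put 2 GB in drive 3; 0 GB remain.
Put 2 GB in drive 4; 1 GB remain.
Put 1 GB in drive 4; 0 GB remain.
Put 1 GB in drive 5; 2 GB remain.
Put 1 GB in drive 5; 1 GB remain.
Put 1 GB in drive 5; 0 GB remain.
Put 1 GB in drive 6; 2 GB remain.
Put 1 GB in drive 6; 1 GB remain.
Put 1 GB in drive 6; 0 GB remain.
7 drives × 8 GB = 56 GB; used 53 GB; unused 3 GB.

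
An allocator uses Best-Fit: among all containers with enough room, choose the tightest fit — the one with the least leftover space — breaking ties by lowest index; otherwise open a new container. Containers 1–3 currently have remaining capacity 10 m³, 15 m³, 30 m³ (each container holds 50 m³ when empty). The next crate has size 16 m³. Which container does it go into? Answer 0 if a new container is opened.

3

Containers with room: container 3 (30 m³).
Tightest fit is container 3 with 30 m³ free.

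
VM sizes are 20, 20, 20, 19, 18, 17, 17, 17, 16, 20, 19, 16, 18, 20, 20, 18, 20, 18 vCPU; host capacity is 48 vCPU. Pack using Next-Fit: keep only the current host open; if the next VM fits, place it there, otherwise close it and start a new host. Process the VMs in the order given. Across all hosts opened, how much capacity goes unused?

Put 20 vCPU in host 1; 28 vCPU remain.
Put 20 vCPU in host 1; 8 vCPU remain.
Put 20 vCPU in host 2; 28 vCPU remain.
Put 19 vCPU in host 2; 9 vCPU remain.
Put 18 vCPU in host 3; 30 vCPU remain.
Put 17 vCPU in host 3; 13 vCPU remain.
Put 17 vCPU in host 4; 31 vCPU remain.
Put 17 vCPU in host 4; 14 vCPU remain.
Put 16 vCPU in host 5; 32 vCPU remain.
Put 20 vCPU in host 5; 12 vCPU remain.
Put 19 vCPU in host 6; 29 vCPU remain.
Put 16 vCPU in host 6; 13 vCPU remain.
Put 18 vCPU in host 7; 30 vCPU remain.
Put 20 vCPU in host 7; 10 vCPU remain.
Put 20 vCPU in host 8; 28 vCPU remain.
Put 18 vCPU in host 8; 10 vCPU remain.
Put 20 vCPU in host 9; 28 vCPU remain.
Put 18 vCPU in host 9; 10 vCPU remain.
9 hosts × 48 vCPU = 432 vCPU; used 333 vCPU; unused 99 vCPU.

99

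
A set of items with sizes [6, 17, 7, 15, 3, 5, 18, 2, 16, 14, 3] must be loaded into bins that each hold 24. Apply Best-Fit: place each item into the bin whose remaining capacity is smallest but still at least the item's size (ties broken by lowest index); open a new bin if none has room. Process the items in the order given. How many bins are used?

Put 6 in bin 1; 18 remain.
Put 17 in bin 1; 1 remain.
Put 7 in bin 2; 17 remain.
Put 15 in bin 2; 2 remain.
Put 3 in bin 3; 21 remain.
Put 5 in bin 3; 16 remain.
Put 18 in bin 4; 6 remain.
Put 2 in bin 2; 0 remain.
Put 16 in bin 3; 0 remain.
Put 14 in bin 5; 10 remain.
Put 3 in bin 4; 3 remain.

5 bins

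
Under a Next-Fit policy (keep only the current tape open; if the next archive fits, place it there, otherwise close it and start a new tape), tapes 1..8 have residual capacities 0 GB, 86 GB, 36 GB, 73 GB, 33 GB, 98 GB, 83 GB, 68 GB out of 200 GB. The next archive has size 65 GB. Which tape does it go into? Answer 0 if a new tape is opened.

Next-Fit only looks at tape 8, which has 68 GB free.
65 GB fits there.

8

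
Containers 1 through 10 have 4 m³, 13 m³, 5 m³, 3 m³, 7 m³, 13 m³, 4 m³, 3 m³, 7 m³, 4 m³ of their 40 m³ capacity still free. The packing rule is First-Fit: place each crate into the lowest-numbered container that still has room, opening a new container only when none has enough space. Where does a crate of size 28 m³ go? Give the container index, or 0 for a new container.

No container has ≥ 28 m³ free, so a new container is opened.

0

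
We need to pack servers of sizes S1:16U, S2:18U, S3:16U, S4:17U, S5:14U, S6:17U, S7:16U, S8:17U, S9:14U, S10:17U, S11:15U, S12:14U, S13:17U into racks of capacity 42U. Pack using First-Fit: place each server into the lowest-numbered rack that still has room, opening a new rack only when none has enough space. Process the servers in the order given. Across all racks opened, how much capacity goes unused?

86

S1 (16U) → rack 1 (remaining 26U)
S2 (18U) → rack 1 (remaining 8U)
S3 (16U) → rack 2 (remaining 26U)
S4 (17U) → rack 2 (remaining 9U)
S5 (14U) → rack 3 (remaining 28U)
S6 (17U) → rack 3 (remaining 11U)
S7 (16U) → rack 4 (remaining 26U)
S8 (17U) → rack 4 (remaining 9U)
S9 (14U) → rack 5 (remaining 28U)
S10 (17U) → rack 5 (remaining 11U)
S11 (15U) → rack 6 (remaining 27U)
S12 (14U) → rack 6 (remaining 13U)
S13 (17U) → rack 7 (remaining 25U)
7 racks × 42U = 294U; used 208U; unused 86U.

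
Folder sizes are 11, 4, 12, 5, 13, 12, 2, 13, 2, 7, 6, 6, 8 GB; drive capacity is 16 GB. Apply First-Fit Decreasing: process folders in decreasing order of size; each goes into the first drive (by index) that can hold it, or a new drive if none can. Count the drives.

7

Sorted descending: 13, 13, 12, 12, 11, 8, 7, 6, 6, 5, 4, 2, 2.
drive 1: place 13 GB, 3 GB left
drive 2: place 13 GB, 3 GB left
drive 3: place 12 GB, 4 GB left
drive 4: place 12 GB, 4 GB left
drive 5: place 11 GB, 5 GB left
drive 6: place 8 GB, 8 GB left
drive 6: place 7 GB, 1 GB left
drive 7: place 6 GB, 10 GB left
drive 7: place 6 GB, 4 GB left
drive 5: place 5 GB, 0 GB left
drive 3: place 4 GB, 0 GB left
drive 1: place 2 GB, 1 GB left
drive 2: place 2 GB, 1 GB left
Final drives: [13,2] [13,2] [12,4] [12] [11,5] [8,7] [6,6].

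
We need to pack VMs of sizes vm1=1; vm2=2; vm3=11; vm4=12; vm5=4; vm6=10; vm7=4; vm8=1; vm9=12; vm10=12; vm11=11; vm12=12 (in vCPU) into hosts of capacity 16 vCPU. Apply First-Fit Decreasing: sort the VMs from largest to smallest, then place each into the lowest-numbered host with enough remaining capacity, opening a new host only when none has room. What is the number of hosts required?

Sorted descending: 12, 12, 12, 12, 11, 11, 10, 4, 4, 2, 1, 1.
Put 12 vCPU in host 1; 4 vCPU remain.
Put 12 vCPU in host 2; 4 vCPU remain.
Put 12 vCPU in host 3; 4 vCPU remain.
Put 12 vCPU in host 4; 4 vCPU remain.
Put 11 vCPU in host 5; 5 vCPU remain.
Put 11 vCPU in host 6; 5 vCPU remain.
Put 10 vCPU in host 7; 6 vCPU remain.
Put 4 vCPU in host 1; 0 vCPU remain.
Put 4 vCPU in host 2; 0 vCPU remain.
Put 2 vCPU in host 3; 2 vCPU remain.
Put 1 vCPU in host 3; 1 vCPU remain.
Put 1 vCPU in host 3; 0 vCPU remain.

7 hosts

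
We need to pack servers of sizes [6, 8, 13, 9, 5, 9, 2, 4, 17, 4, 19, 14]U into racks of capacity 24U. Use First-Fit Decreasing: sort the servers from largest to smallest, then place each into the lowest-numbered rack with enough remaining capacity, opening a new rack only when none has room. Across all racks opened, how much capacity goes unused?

10

Sorted descending: 19, 17, 14, 13, 9, 9, 8, 6, 5, 4, 4, 2.
Put 19U in rack 1; 5U remain.
Put 17U in rack 2; 7U remain.
Put 14U in rack 3; 10U remain.
Put 13U in rack 4; 11U remain.
Put 9U in rack 3; 1U remain.
Put 9U in rack 4; 2U remain.
Put 8U in rack 5; 16U remain.
Put 6U in rack 2; 1U remain.
Put 5U in rack 1; 0U remain.
Put 4U in rack 5; 12U remain.
Put 4U in rack 5; 8U remain.
Put 2U in rack 4; 0U remain.
5 racks × 24U = 120U; used 110U; unused 10U.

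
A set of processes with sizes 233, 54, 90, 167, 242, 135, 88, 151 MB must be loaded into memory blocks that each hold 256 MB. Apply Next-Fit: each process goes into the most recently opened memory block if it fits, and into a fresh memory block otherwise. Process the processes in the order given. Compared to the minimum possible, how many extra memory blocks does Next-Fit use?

Next-Fit: [233] [54,90] [167] [242] [135,88] [151] → 6 memory blocks.
Total size 1160 MB; any packing needs at least ⌈1160/256⌉ = 5 memory blocks.
An optimal packing achieves that bound: [242] [233] [167,88] [151,90] [135,54] → 5 memory blocks.
Excess: 6 − 5 = 1.

1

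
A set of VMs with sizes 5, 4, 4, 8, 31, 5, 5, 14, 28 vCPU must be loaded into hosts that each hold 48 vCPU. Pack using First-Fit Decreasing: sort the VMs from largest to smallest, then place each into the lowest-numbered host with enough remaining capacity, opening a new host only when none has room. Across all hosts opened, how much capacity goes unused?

40

Sorted descending: 31, 28, 14, 8, 5, 5, 5, 4, 4.
31 vCPU → host 1 (remaining 17 vCPU)
28 vCPU → host 2 (remaining 20 vCPU)
14 vCPU → host 1 (remaining 3 vCPU)
8 vCPU → host 2 (remaining 12 vCPU)
5 vCPU → host 2 (remaining 7 vCPU)
5 vCPU → host 2 (remaining 2 vCPU)
5 vCPU → host 3 (remaining 43 vCPU)
4 vCPU → host 3 (remaining 39 vCPU)
4 vCPU → host 3 (remaining 35 vCPU)
3 hosts × 48 vCPU = 144 vCPU; used 104 vCPU; unused 40 vCPU.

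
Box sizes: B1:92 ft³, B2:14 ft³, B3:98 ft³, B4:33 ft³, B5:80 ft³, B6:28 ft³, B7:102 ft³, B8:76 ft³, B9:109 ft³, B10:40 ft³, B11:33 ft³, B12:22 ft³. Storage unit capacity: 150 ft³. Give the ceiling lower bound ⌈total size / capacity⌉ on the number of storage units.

5

Total size = 92 + 14 + 98 + 33 + 80 + 28 + 102 + 76 + 109 + 40 + 33 + 22 = 727 ft³.
⌈727 / 150⌉ = 5.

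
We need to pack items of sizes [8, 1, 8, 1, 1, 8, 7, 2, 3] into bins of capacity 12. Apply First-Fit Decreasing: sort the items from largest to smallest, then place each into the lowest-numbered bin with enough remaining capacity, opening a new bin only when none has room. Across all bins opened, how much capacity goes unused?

Sorted descending: 8, 8, 8, 7, 3, 2, 1, 1, 1.
8 → bin 1 (remaining 4)
8 → bin 2 (remaining 4)
8 → bin 3 (remaining 4)
7 → bin 4 (remaining 5)
3 → bin 1 (remaining 1)
2 → bin 2 (remaining 2)
1 → bin 1 (remaining 0)
1 → bin 2 (remaining 1)
1 → bin 2 (remaining 0)
4 bins × 12 = 48; used 39; unused 9.

9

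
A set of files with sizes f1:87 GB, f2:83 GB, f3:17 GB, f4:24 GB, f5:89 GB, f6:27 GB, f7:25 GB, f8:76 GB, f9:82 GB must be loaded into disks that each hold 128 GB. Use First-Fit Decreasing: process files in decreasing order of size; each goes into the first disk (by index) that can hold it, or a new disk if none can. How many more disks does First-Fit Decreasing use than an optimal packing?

First-Fit Decreasing: [89,27] [87,25] [83,24,17] [82] [76] → 5 disks.
5 files exceed 64 GB (half the capacity), and no two of those can share a disk, so at least 5 disks are needed.
So 5 is already optimal.

0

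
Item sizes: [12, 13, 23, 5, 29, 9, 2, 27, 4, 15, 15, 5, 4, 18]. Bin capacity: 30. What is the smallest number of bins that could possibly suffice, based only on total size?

7

Total size = 12 + 13 + 23 + 5 + 29 + 9 + 2 + 27 + 4 + 15 + 15 + 5 + 4 + 18 = 181.
⌈181 / 30⌉ = 7.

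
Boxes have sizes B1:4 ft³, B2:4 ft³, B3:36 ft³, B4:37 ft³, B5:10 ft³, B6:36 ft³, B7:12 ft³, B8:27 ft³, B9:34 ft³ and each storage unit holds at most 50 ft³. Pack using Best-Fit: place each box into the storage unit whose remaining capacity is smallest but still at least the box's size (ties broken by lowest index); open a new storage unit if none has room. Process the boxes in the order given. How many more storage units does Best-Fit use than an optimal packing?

0

Best-Fit: [4,4,36] [37,10] [36,12] [27] [34] → 5 storage units.
5 boxes exceed 25 ft³ (half the capacity), and no two of those can share a storage unit, so at least 5 storage units are needed.
So 5 is already optimal.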